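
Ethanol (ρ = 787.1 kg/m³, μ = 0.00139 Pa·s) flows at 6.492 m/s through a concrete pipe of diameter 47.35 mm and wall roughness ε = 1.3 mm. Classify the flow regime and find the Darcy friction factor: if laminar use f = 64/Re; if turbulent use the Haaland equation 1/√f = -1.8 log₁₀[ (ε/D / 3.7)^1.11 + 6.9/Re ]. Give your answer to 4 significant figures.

Re = ρVD/μ = 787.1·6.492·0.04735/0.00139 = 1.741e+05.
Re > 4000 → turbulent. ε/D = 0.0013/0.04735 = 0.0275; Haaland: 1/√f = -1.8 log₁₀[0.00433 + 3.96e-05] = 4.248, so f = 0.05542.

f ≈ 0.05542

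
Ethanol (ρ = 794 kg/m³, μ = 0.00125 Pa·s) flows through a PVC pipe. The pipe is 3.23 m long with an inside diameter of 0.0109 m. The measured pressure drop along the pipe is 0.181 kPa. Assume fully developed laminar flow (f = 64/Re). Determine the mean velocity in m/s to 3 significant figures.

For laminar flow, f = 64/Re with Re = ρVD/μ, so Darcy-Weisbach reduces to ΔP = 32μLV/D². Solving for V: V = ΔP·D²/(32μL) = 181·(0.0109)²/(32·0.00125·3.23) = 0.1664 m/s.
Check: Re = ρVD/μ = 794·0.1664·0.0109/0.00125 = 1152 < 2300, so the laminar assumption holds.

V ≈ 0.166 m/s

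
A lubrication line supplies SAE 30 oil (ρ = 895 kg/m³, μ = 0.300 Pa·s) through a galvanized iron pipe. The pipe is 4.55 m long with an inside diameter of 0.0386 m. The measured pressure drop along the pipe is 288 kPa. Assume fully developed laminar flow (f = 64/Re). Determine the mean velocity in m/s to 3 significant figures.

V ≈ 9.82 m/s

For laminar flow, f = 64/Re with Re = ρVD/μ, so Darcy-Weisbach reduces to ΔP = 32μLV/D². Solving for V: V = ΔP·D²/(32μL) = 2.88e+05·(0.0386)²/(32·0.3·4.55) = 9.824 m/s.
Check: Re = ρVD/μ = 895·9.824·0.0386/0.3 = 1131 < 2300, so the laminar assumption holds.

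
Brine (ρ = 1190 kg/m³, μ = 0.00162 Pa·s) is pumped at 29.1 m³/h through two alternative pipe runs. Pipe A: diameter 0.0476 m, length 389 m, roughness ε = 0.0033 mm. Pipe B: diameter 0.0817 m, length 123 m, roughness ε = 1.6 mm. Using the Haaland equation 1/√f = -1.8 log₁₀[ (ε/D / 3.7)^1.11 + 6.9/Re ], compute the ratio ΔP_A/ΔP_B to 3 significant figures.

ΔP_A/ΔP_B ≈ 16.1

Pipe A: V = Q/A = 0.008083/0.00178 = 4.542 m/s; Re = 1.588e+05; ε/D = 6.93e-05; Haaland → f = 0.01662; ΔP_A = f(L/D)(ρV²/2) = 1.668e+06 Pa.
Pipe B: V = Q/A = 0.008083/0.005242 = 1.542 m/s; Re = 9.254e+04; ε/D = 0.0196; Haaland → f = 0.04876; ΔP_B = f(L/D)(ρV²/2) = 1.038e+05 Pa.
ΔP_A/ΔP_B = 1.668e+06/1.038e+05 = 16.1.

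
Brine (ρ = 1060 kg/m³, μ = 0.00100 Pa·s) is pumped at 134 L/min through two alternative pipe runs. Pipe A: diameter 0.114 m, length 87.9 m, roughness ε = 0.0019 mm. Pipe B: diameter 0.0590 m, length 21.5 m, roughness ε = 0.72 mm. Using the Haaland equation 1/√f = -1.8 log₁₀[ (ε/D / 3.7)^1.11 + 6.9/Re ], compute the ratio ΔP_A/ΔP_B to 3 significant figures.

Pipe A: V = Q/A = 0.002233/0.01021 = 0.2188 m/s; Re = 2.644e+04; ε/D = 1.67e-05; Haaland → f = 0.02406; ΔP_A = f(L/D)(ρV²/2) = 470.8 Pa.
Pipe B: V = Q/A = 0.002233/0.002734 = 0.8169 m/s; Re = 5.109e+04; ε/D = 0.0122; Haaland → f = 0.04164; ΔP_B = f(L/D)(ρV²/2) = 5366 Pa.
ΔP_A/ΔP_B = 470.8/5366 = 0.0877.

ΔP_A/ΔP_B ≈ 0.0877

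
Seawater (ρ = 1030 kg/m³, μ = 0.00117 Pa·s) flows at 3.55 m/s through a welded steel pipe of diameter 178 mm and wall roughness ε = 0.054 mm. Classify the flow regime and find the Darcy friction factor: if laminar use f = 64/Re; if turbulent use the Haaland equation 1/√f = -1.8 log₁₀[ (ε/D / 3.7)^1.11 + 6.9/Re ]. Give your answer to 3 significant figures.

f ≈ 0.0161

Re = ρVD/μ = 1030·3.55·0.178/0.00117 = 5.563e+05.
Re > 4000 → turbulent. ε/D = 5.4e-05/0.178 = 0.000303; Haaland: 1/√f = -1.8 log₁₀[2.91e-05 + 1.24e-05] = 7.887, so f = 0.01608.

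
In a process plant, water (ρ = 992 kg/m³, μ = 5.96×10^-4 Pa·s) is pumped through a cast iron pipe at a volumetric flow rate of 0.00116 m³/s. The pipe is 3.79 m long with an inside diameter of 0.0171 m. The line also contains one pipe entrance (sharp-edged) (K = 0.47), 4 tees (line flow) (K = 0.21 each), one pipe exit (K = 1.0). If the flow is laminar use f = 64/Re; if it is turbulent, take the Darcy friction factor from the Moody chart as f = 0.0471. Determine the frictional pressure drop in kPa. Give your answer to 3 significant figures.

Cross-sectional area A = πD²/4 = π(0.0171)²/4 = 0.0002297 m²; mean velocity V = Q/A = 0.00116/0.0002297 = 5.051 m/s.
Reynolds number Re = ρVD/μ = 992 · 5.051 · 0.0171 / 0.000596 = 1.438e+05.
Re > 4000 → turbulent; use the Moody-chart value f = 0.0471.
Total minor-loss coefficient ΣK = 1·0.47 + 4·0.21 + 1·1 = 2.31.
ΔP = [f·L/D + ΣK]·(ρV²/2) = [0.0471·3.79/0.0171 + 2.31]·(992·5.051²/2) = [10.44 + 2.31]·1.265e+04 = 1.613e+05 Pa.
ΔP = 1.613e+05 Pa = 161 kPa.

ΔP ≈ 161 kPa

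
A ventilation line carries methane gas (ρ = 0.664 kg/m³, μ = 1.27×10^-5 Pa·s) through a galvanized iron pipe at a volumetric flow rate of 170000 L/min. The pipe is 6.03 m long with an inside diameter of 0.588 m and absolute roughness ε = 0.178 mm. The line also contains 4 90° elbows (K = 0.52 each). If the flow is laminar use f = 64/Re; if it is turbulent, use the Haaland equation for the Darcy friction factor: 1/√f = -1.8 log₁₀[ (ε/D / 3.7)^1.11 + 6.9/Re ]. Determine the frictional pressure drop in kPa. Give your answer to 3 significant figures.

ΔP ≈ 0.0814 kPa

Q = 170000 L/min = 170000/60000 = 2.833 m³/s.
Cross-sectional area A = πD²/4 = π(0.588)²/4 = 0.2715 m²; mean velocity V = Q/A = 2.833/0.2715 = 10.43 m/s.
Reynolds number Re = ρVD/μ = 0.664 · 10.43 · 0.588 / 1.27e-05 = 3.208e+05.
Re > 4000 → turbulent. Relative roughness ε/D = 0.000178/0.588 = 0.000303. Haaland: 1/√f = -1.8 log₁₀[(0.000303/3.7)^1.11 + 6.9/3.208e+05] = -1.8 log₁₀[2.91e-05 + 2.15e-05] = 7.733, so f = 0.01672.
Total minor-loss coefficient ΣK = 4·0.52 = 2.08.
ΔP = [f·L/D + ΣK]·(ρV²/2) = [0.01672·6.03/0.588 + 2.08]·(0.664·10.43²/2) = [0.1715 + 2.08]·36.14 = 81.38 Pa.
ΔP = 81.38 Pa = 0.0814 kPa.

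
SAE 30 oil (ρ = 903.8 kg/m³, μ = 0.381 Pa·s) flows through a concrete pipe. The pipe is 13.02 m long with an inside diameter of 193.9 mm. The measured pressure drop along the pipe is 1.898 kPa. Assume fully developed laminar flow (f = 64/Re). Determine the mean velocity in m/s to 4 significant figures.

V ≈ 0.4495 m/s

For laminar flow, f = 64/Re with Re = ρVD/μ, so Darcy-Weisbach reduces to ΔP = 32μLV/D². Solving for V: V = ΔP·D²/(32μL) = 1898·(0.1939)²/(32·0.381·13.02) = 0.4495 m/s.
Check: Re = ρVD/μ = 903.8·0.4495·0.1939/0.381 = 206.8 < 2300, so the laminar assumption holds.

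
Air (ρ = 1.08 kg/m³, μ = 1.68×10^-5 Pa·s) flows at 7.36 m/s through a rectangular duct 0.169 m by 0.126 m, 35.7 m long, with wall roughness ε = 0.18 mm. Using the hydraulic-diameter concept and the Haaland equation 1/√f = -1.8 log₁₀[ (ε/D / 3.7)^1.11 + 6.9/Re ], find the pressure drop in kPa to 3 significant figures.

ΔP ≈ 0.171 kPa

Hydraulic diameter D_h = 4A/P = 4·(0.169·0.126)/(2·(0.169+0.126)) = 0.08518/0.59 = 0.1444 m.
Re = ρVD_h/μ = 1.08·7.36·0.1444/1.68e-05 = 6.831e+04.
ε/D_h = 0.00018/0.1444 = 0.00125; Haaland gives 1/√f = -1.8 log₁₀[0.00014+0.000101] = 6.513, so f = 0.02358.
ΔP = f(L/D_h)(ρV²/2) = 0.02358·35.7/0.1444·29.25 = 170.5 Pa.
ΔP = 0.171 kPa.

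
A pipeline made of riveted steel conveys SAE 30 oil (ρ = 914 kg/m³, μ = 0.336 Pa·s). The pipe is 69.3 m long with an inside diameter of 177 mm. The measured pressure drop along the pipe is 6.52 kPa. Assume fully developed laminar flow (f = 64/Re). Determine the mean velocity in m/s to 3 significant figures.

For laminar flow, f = 64/Re with Re = ρVD/μ, so Darcy-Weisbach reduces to ΔP = 32μLV/D². Solving for V: V = ΔP·D²/(32μL) = 6520·(0.177)²/(32·0.336·69.3) = 0.2741 m/s.
Check: Re = ρVD/μ = 914·0.2741·0.177/0.336 = 132 < 2300, so the laminar assumption holds.

V ≈ 0.274 m/s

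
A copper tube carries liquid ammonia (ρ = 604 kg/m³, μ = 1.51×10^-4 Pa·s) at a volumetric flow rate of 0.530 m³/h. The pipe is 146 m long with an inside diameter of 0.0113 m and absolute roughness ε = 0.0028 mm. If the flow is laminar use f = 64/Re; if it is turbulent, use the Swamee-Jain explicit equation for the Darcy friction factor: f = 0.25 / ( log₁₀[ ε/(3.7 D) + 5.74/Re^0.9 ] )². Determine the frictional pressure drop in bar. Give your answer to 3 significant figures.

ΔP ≈ 1.73 bar

Q = 0.530 m³/h = 0.530/3600 = 0.0001472 m³/s.
Cross-sectional area A = πD²/4 = π(0.0113)²/4 = 0.0001003 m²; mean velocity V = Q/A = 0.0001472/0.0001003 = 1.468 m/s.
Reynolds number Re = ρVD/μ = 604 · 1.468 · 0.0113 / 0.000151 = 6.635e+04.
Re > 4000 → turbulent. Relative roughness ε/D = 2.8e-06/0.0113 = 0.000248. Swamee-Jain: f = 0.25/(log₁₀[0.000248/3.7 + 5.74/6.635e+04^0.9])² = 0.25/(log₁₀[6.7e-05 + 0.000263])² = 0.25/(-3.482)² = 0.02062.
Darcy-Weisbach: ΔP = f(L/D)(ρV²/2) = 0.02062·(146/0.0113)·(604·1.468²/2) = 0.02062·1.292e+04·650.8 = 1.734e+05 Pa.
ΔP = 1.734e+05 Pa = 1.73 bar.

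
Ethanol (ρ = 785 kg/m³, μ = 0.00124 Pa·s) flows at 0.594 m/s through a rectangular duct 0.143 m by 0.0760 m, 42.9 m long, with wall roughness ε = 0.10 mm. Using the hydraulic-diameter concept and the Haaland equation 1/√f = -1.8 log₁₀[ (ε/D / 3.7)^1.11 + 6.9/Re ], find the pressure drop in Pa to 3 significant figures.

ΔP ≈ 1480 Pa

Hydraulic diameter D_h = 4A/P = 4·(0.143·0.076)/(2·(0.143+0.076)) = 0.04347/0.438 = 0.09925 m.
Re = ρVD_h/μ = 785·0.594·0.09925/0.00124 = 3.732e+04.
ε/D_h = 0.0001/0.09925 = 0.00101; Haaland gives 1/√f = -1.8 log₁₀[0.00011+0.000185] = 6.354, so f = 0.02477.
ΔP = f(L/D_h)(ρV²/2) = 0.02477·42.9/0.09925·138.5 = 1483 Pa.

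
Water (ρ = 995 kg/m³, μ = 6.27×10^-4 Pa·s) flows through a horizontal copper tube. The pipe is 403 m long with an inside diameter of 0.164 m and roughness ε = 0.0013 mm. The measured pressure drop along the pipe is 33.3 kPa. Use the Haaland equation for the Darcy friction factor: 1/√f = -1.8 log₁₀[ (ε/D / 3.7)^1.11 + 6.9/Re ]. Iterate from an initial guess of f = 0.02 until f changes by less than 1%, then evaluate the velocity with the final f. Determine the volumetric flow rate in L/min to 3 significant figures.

Q ≈ 1770 L/min

Rearranging Darcy-Weisbach: V = √(2·ΔP·D/(f·L·ρ)). With ε/D = 1.3e-06/0.164 = 7.93e-06, iterate starting from f = 0.02:
  f = 0.02 → V = √(2·3.33e+04·0.164/(0.02·403·995)) = 1.167 m/s; Re = ρVD/μ = 3.037e+05; f → 0.01437
  f = 0.01437 → V = 1.377 m/s; Re = 3.583e+05; f → 0.01395
  f = 0.01395 → V = 1.397 m/s; Re = 3.637e+05; f → 0.01391
Converged (Δf/f < 1%). With the final f = 0.01391: V = √(2·3.33e+04·0.164/(0.01391·403·995)) = 1.399 m/s.
Q = V·A = 1.399·(π/4·0.164²) = 0.02956 m³/s = 1770 L/min.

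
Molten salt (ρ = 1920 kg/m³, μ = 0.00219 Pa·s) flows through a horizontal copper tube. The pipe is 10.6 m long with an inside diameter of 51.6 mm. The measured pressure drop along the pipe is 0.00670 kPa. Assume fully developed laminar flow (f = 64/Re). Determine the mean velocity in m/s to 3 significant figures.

For laminar flow, f = 64/Re with Re = ρVD/μ, so Darcy-Weisbach reduces to ΔP = 32μLV/D². Solving for V: V = ΔP·D²/(32μL) = 6.7·(0.0516)²/(32·0.00219·10.6) = 0.02401 m/s.
Check: Re = ρVD/μ = 1920·0.02401·0.0516/0.00219 = 1086 < 2300, so the laminar assumption holds.

V ≈ 0.0240 m/s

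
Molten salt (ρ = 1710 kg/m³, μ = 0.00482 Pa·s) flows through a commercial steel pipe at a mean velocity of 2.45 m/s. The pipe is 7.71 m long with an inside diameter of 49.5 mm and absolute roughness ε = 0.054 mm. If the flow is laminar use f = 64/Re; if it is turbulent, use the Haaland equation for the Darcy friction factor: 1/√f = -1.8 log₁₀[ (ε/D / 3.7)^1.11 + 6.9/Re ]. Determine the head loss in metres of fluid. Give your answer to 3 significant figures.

h_f ≈ 1.17 m

Reynolds number Re = ρVD/μ = 1710 · 2.45 · 0.0495 / 0.00482 = 4.302e+04.
Re > 4000 → turbulent. Relative roughness ε/D = 5.4e-05/0.0495 = 0.00109. Haaland: 1/√f = -1.8 log₁₀[(0.00109/3.7)^1.11 + 6.9/4.302e+04] = -1.8 log₁₀[0.000121 + 0.00016] = 6.392, so f = 0.02447.
Darcy-Weisbach: ΔP = f(L/D)(ρV²/2) = 0.02447·(7.71/0.0495)·(1710·2.45²/2) = 0.02447·155.8·5132 = 1.956e+04 Pa.
Head loss h_f = ΔP/(ρg) = 1.956e+04/(1710·9.81) = 1.17 m.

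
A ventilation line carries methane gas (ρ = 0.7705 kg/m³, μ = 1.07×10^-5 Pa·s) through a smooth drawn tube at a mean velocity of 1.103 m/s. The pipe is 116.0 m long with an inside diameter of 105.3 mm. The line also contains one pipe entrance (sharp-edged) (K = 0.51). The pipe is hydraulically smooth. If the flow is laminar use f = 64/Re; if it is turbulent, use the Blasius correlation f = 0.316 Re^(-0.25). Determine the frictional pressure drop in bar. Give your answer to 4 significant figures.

ΔP ≈ 1.730×10^-4 bar

Reynolds number Re = ρVD/μ = 0.7705 · 1.103 · 0.1053 / 1.07e-05 = 8364.
Re > 4000 → turbulent. Smooth-pipe (Blasius): f = 0.316 Re^(-0.25) = 0.316/(8364)^0.25 = 0.03304.
Total minor-loss coefficient ΣK = 1·0.51 = 0.51.
ΔP = [f·L/D + ΣK]·(ρV²/2) = [0.03304·116/0.1053 + 0.51]·(0.7705·1.103²/2) = [36.4 + 0.51]·0.4687 = 17.3 Pa.
ΔP = 17.3 Pa = 1.730×10^-4 bar.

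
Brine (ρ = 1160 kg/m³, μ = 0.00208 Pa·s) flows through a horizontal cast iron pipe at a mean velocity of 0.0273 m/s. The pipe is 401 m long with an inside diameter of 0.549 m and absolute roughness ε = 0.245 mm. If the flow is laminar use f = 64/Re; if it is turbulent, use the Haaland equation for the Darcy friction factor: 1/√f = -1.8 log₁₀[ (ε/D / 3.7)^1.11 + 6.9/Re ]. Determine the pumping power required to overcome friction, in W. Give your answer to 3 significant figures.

P ≈ 0.0672 W

Reynolds number Re = ρVD/μ = 1160 · 0.0273 · 0.549 / 0.00208 = 8359.
Re > 4000 → turbulent. Relative roughness ε/D = 0.000245/0.549 = 0.000446. Haaland: 1/√f = -1.8 log₁₀[(0.000446/3.7)^1.11 + 6.9/8359] = -1.8 log₁₀[4.47e-05 + 0.000826] = 5.509, so f = 0.03295.
Darcy-Weisbach: ΔP = f(L/D)(ρV²/2) = 0.03295·(401/0.549)·(1160·0.0273²/2) = 0.03295·730.4·0.4323 = 10.4 Pa.
Q = V·A = 0.0273·0.2367 = 0.006462 m³/s.
Pumping power P = QΔP = 0.006462·10.4 = 0.06724 W = 0.0672 W.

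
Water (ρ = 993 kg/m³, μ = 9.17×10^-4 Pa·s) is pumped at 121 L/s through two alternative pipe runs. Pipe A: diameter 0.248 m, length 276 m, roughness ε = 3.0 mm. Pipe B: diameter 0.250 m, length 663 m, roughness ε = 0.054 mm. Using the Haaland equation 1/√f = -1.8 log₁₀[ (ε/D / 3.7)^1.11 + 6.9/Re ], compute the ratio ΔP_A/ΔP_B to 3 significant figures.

ΔP_A/ΔP_B ≈ 1.16

Pipe A: V = Q/A = 0.121/0.04831 = 2.505 m/s; Re = 6.727e+05; ε/D = 0.0121; Haaland → f = 0.04062; ΔP_A = f(L/D)(ρV²/2) = 1.408e+05 Pa.
Pipe B: V = Q/A = 0.121/0.04909 = 2.465 m/s; Re = 6.673e+05; ε/D = 0.000216; Haaland → f = 0.01512; ΔP_B = f(L/D)(ρV²/2) = 1.21e+05 Pa.
ΔP_A/ΔP_B = 1.408e+05/1.21e+05 = 1.16.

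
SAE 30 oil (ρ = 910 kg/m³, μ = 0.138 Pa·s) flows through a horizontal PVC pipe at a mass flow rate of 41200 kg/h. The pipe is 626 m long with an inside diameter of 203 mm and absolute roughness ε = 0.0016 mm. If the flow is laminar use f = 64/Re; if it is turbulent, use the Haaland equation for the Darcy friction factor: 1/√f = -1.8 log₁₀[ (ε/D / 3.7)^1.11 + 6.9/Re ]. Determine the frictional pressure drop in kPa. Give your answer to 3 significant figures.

ΔP ≈ 26.1 kPa

ṁ = 41200 kg/h = 41200/3600 = 11.44 kg/s.
A = πD²/4 = π(0.203)²/4 = 0.03237 m²; mean velocity V = ṁ/(ρA) = 11.44/(910 · 0.03237) = 0.3886 m/s.
Reynolds number Re = ρVD/μ = 910 · 0.3886 · 0.203 / 0.138 = 520.2.
Re < 2300 → laminar flow, so f = 64/Re = 64/520.2 = 0.123 (the turbulent correlation is not needed).
Darcy-Weisbach: ΔP = f(L/D)(ρV²/2) = 0.123·(626/0.203)·(910·0.3886²/2) = 0.123·3084·68.7 = 2.607e+04 Pa.
ΔP = 2.607e+04 Pa = 26.1 kPa.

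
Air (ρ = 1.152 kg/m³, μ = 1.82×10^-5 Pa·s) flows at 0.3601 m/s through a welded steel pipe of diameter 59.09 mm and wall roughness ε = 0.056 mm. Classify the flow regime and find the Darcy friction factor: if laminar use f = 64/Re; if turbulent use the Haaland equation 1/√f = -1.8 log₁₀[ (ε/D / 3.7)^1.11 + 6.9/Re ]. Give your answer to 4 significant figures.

Re = ρVD/μ = 1.152·0.3601·0.05909/1.82e-05 = 1347.
Re < 2300 → laminar, so f = 64/Re = 0.04752 (roughness is irrelevant in laminar flow).

f ≈ 0.04752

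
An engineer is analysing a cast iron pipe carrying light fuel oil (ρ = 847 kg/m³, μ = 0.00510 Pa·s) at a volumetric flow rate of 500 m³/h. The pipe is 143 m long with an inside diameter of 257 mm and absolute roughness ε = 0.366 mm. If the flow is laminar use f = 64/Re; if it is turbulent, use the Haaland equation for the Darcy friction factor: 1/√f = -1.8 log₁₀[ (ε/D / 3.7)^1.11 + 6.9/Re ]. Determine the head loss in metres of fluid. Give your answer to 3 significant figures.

h_f ≈ 4.70 m

Q = 500 m³/h = 500/3600 = 0.1389 m³/s.
Cross-sectional area A = πD²/4 = π(0.257)²/4 = 0.05187 m²; mean velocity V = Q/A = 0.1389/0.05187 = 2.677 m/s.
Reynolds number Re = ρVD/μ = 847 · 2.677 · 0.257 / 0.0051 = 1.143e+05.
Re > 4000 → turbulent. Relative roughness ε/D = 0.000366/0.257 = 0.00142. Haaland: 1/√f = -1.8 log₁₀[(0.00142/3.7)^1.11 + 6.9/1.143e+05] = -1.8 log₁₀[0.000162 + 6.04e-05] = 6.575, so f = 0.02313.
Darcy-Weisbach: ΔP = f(L/D)(ρV²/2) = 0.02313·(143/0.257)·(847·2.677²/2) = 0.02313·556.4·3036 = 3.907e+04 Pa.
Head loss h_f = ΔP/(ρg) = 3.907e+04/(847·9.81) = 4.70 m.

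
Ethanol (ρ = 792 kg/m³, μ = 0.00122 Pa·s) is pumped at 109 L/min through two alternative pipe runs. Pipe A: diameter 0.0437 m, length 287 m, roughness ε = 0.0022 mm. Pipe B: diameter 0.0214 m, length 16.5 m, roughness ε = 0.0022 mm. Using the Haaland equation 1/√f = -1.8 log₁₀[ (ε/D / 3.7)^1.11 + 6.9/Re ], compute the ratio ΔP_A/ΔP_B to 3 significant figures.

ΔP_A/ΔP_B ≈ 0.567

Pipe A: V = Q/A = 0.001817/0.0015 = 1.211 m/s; Re = 3.436e+04; ε/D = 5.03e-05; Haaland → f = 0.02268; ΔP_A = f(L/D)(ρV²/2) = 8.655e+04 Pa.
Pipe B: V = Q/A = 0.001817/0.0003597 = 5.051 m/s; Re = 7.017e+04; ε/D = 0.000103; Haaland → f = 0.01958; ΔP_B = f(L/D)(ρV²/2) = 1.525e+05 Pa.
ΔP_A/ΔP_B = 8.655e+04/1.525e+05 = 0.567.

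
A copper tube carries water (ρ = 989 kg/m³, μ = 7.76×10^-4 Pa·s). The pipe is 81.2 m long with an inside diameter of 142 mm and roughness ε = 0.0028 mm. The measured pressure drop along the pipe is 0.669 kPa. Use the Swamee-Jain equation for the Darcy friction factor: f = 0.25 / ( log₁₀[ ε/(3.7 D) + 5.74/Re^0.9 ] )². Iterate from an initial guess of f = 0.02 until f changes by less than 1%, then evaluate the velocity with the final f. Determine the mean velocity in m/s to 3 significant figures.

V ≈ 0.345 m/s

Rearranging Darcy-Weisbach: V = √(2·ΔP·D/(f·L·ρ)). With ε/D = 2.8e-06/0.142 = 1.97e-05, iterate starting from f = 0.02:
  f = 0.02 → V = √(2·669·0.142/(0.02·81.2·989)) = 0.3439 m/s; Re = ρVD/μ = 6.224e+04; f → 0.01986
Converged (Δf/f < 1%). With the final f = 0.01986: V = √(2·669·0.142/(0.01986·81.2·989)) = 0.3451 m/s.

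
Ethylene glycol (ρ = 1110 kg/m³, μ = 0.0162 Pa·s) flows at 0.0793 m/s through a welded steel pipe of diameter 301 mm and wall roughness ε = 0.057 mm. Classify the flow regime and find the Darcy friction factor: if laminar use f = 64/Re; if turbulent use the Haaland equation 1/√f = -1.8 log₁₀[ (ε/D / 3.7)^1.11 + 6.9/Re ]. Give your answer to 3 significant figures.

f ≈ 0.0391

Re = ρVD/μ = 1110·0.0793·0.301/0.0162 = 1635.
Re < 2300 → laminar, so f = 64/Re = 0.03913 (roughness is irrelevant in laminar flow).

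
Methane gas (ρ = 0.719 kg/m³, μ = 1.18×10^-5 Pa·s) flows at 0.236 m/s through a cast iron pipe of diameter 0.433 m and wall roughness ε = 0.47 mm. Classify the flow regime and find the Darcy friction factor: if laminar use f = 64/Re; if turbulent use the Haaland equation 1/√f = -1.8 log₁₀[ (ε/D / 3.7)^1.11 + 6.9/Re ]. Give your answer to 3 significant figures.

Re = ρVD/μ = 0.719·0.236·0.433/1.18e-05 = 6227.
Re > 4000 → turbulent. ε/D = 0.00047/0.433 = 0.00109; Haaland: 1/√f = -1.8 log₁₀[0.00012 + 0.00111] = 5.239, so f = 0.03643.

f ≈ 0.0364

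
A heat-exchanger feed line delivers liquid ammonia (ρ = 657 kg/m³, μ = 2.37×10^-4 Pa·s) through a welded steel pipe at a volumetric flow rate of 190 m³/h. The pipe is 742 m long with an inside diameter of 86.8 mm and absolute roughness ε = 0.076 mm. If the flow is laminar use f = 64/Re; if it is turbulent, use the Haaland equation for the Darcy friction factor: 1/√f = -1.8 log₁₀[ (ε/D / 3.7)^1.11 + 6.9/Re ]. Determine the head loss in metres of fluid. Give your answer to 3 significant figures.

h_f ≈ 665 m

Q = 190 m³/h = 190/3600 = 0.05278 m³/s.
Cross-sectional area A = πD²/4 = π(0.0868)²/4 = 0.005917 m²; mean velocity V = Q/A = 0.05278/0.005917 = 8.919 m/s.
Reynolds number Re = ρVD/μ = 657 · 8.919 · 0.0868 / 0.000237 = 2.146e+06.
Re > 4000 → turbulent. Relative roughness ε/D = 7.6e-05/0.0868 = 0.000876. Haaland: 1/√f = -1.8 log₁₀[(0.000876/3.7)^1.11 + 6.9/2.146e+06] = -1.8 log₁₀[9.45e-05 + 3.22e-06] = 7.218, so f = 0.01919.
Darcy-Weisbach: ΔP = f(L/D)(ρV²/2) = 0.01919·(742/0.0868)·(657·8.919²/2) = 0.01919·8548·2.613e+04 = 4.287e+06 Pa.
Head loss h_f = ΔP/(ρg) = 4.287e+06/(657·9.81) = 665 m.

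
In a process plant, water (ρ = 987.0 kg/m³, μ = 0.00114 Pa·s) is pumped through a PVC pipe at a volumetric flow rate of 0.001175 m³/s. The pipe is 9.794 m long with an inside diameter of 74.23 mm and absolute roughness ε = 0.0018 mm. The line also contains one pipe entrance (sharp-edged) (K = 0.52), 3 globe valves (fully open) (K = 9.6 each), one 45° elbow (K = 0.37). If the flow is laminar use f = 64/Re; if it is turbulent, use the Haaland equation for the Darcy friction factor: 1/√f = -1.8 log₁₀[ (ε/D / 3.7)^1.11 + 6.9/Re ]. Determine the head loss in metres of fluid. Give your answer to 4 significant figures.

h_f ≈ 0.1248 m

Cross-sectional area A = πD²/4 = π(0.07423)²/4 = 0.004328 m²; mean velocity V = Q/A = 0.001175/0.004328 = 0.2715 m/s.
Reynolds number Re = ρVD/μ = 987 · 0.2715 · 0.07423 / 0.00114 = 1.745e+04.
Re > 4000 → turbulent. Relative roughness ε/D = 1.8e-06/0.07423 = 2.42e-05. Haaland: 1/√f = -1.8 log₁₀[(2.42e-05/3.7)^1.11 + 6.9/1.745e+04] = -1.8 log₁₀[1.76e-06 + 0.000395] = 6.122, so f = 0.02668.
Total minor-loss coefficient ΣK = 1·0.52 + 3·9.6 + 1·0.37 = 29.7.
ΔP = [f·L/D + ΣK]·(ρV²/2) = [0.02668·9.794/0.07423 + 29.7]·(987·0.2715²/2) = [3.521 + 29.7]·36.38 = 1208 Pa.
Head loss h_f = ΔP/(ρg) = 1208/(987·9.81) = 0.1248 m.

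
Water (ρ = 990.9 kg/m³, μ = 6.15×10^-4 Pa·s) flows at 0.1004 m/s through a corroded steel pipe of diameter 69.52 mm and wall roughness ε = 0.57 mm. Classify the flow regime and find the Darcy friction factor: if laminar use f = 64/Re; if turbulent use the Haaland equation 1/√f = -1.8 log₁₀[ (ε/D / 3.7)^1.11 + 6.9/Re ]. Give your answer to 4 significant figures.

Re = ρVD/μ = 990.9·0.1004·0.06952/0.000615 = 1.125e+04.
Re > 4000 → turbulent. ε/D = 0.00057/0.06952 = 0.0082; Haaland: 1/√f = -1.8 log₁₀[0.00113 + 0.000614] = 4.965, so f = 0.04057.

f ≈ 0.04057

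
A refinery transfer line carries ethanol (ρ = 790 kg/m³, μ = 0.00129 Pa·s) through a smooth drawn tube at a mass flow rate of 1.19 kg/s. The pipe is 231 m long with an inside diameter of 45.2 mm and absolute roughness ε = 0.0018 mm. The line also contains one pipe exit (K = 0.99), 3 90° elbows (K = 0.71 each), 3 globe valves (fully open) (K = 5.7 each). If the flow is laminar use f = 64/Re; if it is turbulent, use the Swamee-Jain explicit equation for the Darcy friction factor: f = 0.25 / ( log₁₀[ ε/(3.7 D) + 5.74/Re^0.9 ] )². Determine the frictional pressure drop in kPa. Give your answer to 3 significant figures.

ΔP ≈ 50.3 kPa

A = πD²/4 = π(0.0452)²/4 = 0.001605 m²; mean velocity V = ṁ/(ρA) = 1.19/(790 · 0.001605) = 0.9388 m/s.
Reynolds number Re = ρVD/μ = 790 · 0.9388 · 0.0452 / 0.00129 = 2.599e+04.
Re > 4000 → turbulent. Relative roughness ε/D = 1.8e-06/0.0452 = 3.98e-05. Swamee-Jain: f = 0.25/(log₁₀[3.98e-05/3.7 + 5.74/2.599e+04^0.9])² = 0.25/(log₁₀[1.08e-05 + 0.00061])² = 0.25/(-3.207)² = 0.02431.
Total minor-loss coefficient ΣK = 1·0.99 + 3·0.71 + 3·5.7 = 20.2.
ΔP = [f·L/D + ΣK]·(ρV²/2) = [0.02431·231/0.0452 + 20.2]·(790·0.9388²/2) = [124.2 + 20.2]·348.1 = 5.029e+04 Pa.
ΔP = 5.029e+04 Pa = 50.3 kPa.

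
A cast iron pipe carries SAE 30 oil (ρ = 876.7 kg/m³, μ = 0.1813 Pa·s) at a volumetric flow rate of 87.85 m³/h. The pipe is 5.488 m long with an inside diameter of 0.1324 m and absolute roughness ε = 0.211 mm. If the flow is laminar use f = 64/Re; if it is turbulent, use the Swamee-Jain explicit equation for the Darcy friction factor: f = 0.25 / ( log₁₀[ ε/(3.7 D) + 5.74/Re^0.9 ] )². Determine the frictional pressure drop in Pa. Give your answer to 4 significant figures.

ΔP ≈ 3219 Pa

Q = 87.85 m³/h = 87.85/3600 = 0.0244 m³/s.
Cross-sectional area A = πD²/4 = π(0.1324)²/4 = 0.01377 m²; mean velocity V = Q/A = 0.0244/0.01377 = 1.772 m/s.
Reynolds number Re = ρVD/μ = 876.7 · 1.772 · 0.1324 / 0.181 = 1135.
Re < 2300 → laminar flow, so f = 64/Re = 64/1135 = 0.0564 (the turbulent correlation is not needed).
Darcy-Weisbach: ΔP = f(L/D)(ρV²/2) = 0.0564·(5.488/0.1324)·(876.7·1.772²/2) = 0.0564·41.45·1377 = 3219 Pa.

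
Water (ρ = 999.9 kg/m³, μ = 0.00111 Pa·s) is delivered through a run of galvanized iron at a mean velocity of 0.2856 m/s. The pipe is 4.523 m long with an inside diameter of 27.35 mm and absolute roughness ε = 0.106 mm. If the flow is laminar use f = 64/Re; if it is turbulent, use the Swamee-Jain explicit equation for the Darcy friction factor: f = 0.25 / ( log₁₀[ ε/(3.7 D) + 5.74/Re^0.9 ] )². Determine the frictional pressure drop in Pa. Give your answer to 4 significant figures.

ΔP ≈ 265.7 Pa

Reynolds number Re = ρVD/μ = 999.9 · 0.2856 · 0.02735 / 0.00111 = 7036.
Re > 4000 → turbulent. Relative roughness ε/D = 0.000106/0.02735 = 0.00388. Swamee-Jain: f = 0.25/(log₁₀[0.00388/3.7 + 5.74/7036^0.9])² = 0.25/(log₁₀[0.00105 + 0.00198])² = 0.25/(-2.519)² = 0.03939.
Darcy-Weisbach: ΔP = f(L/D)(ρV²/2) = 0.03939·(4.523/0.02735)·(999.9·0.2856²/2) = 0.03939·165.4·40.78 = 265.7 Pa.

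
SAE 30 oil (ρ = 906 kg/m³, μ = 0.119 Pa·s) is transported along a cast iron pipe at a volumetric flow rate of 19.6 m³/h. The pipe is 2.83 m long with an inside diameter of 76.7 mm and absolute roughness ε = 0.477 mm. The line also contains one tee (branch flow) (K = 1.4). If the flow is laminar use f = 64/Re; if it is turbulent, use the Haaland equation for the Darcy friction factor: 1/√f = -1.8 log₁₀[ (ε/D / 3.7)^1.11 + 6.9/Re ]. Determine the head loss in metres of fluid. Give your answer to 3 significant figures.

Q = 19.6 m³/h = 19.6/3600 = 0.005444 m³/s.
Cross-sectional area A = πD²/4 = π(0.0767)²/4 = 0.00462 m²; mean velocity V = Q/A = 0.005444/0.00462 = 1.178 m/s.
Reynolds number Re = ρVD/μ = 906 · 1.178 · 0.0767 / 0.119 = 688.1.
Re < 2300 → laminar flow, so f = 64/Re = 64/688.1 = 0.09301 (the turbulent correlation is not needed).
Total minor-loss coefficient ΣK = 1·1.4 = 1.4.
ΔP = [f·L/D + ΣK]·(ρV²/2) = [0.09301·2.83/0.0767 + 1.4]·(906·1.178²/2) = [3.432 + 1.4]·629 = 3039 Pa.
Head loss h_f = ΔP/(ρg) = 3039/(906·9.81) = 0.342 m.

h_f ≈ 0.342 m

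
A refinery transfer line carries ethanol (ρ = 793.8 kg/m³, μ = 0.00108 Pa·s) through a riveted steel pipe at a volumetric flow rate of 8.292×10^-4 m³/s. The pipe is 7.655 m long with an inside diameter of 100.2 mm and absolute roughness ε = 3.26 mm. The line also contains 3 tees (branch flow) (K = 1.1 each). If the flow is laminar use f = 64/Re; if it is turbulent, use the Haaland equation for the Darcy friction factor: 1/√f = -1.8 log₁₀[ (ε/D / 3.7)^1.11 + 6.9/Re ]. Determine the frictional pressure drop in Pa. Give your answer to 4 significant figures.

Cross-sectional area A = πD²/4 = π(0.1002)²/4 = 0.007885 m²; mean velocity V = Q/A = 0.0008292/0.007885 = 0.1052 m/s.
Reynolds number Re = ρVD/μ = 793.8 · 0.1052 · 0.1002 / 0.00108 = 7744.
Re > 4000 → turbulent. Relative roughness ε/D = 0.00326/0.1002 = 0.0325. Haaland: 1/√f = -1.8 log₁₀[(0.0325/3.7)^1.11 + 6.9/7744] = -1.8 log₁₀[0.00522 + 0.000891] = 3.984, so f = 0.06299.
Total minor-loss coefficient ΣK = 3·1.1 = 3.3.
ΔP = [f·L/D + ΣK]·(ρV²/2) = [0.06299·7.655/0.1002 + 3.3]·(793.8·0.1052²/2) = [4.812 + 3.3]·4.389 = 35.6 Pa.

ΔP ≈ 35.60 Pa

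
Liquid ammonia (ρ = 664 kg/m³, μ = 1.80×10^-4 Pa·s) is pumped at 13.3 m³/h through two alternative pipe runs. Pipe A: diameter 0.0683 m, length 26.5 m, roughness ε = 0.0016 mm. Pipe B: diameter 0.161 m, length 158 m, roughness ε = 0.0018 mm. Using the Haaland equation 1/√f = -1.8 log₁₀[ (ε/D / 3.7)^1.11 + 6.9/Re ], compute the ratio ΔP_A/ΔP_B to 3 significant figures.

ΔP_A/ΔP_B ≈ 10.4

Pipe A: V = Q/A = 0.003694/0.003664 = 1.008 m/s; Re = 2.541e+05; ε/D = 2.34e-05; Haaland → f = 0.01498; ΔP_A = f(L/D)(ρV²/2) = 1961 Pa.
Pipe B: V = Q/A = 0.003694/0.02036 = 0.1815 m/s; Re = 1.078e+05; ε/D = 1.12e-05; Haaland → f = 0.01759; ΔP_B = f(L/D)(ρV²/2) = 188.8 Pa.
ΔP_A/ΔP_B = 1961/188.8 = 10.4.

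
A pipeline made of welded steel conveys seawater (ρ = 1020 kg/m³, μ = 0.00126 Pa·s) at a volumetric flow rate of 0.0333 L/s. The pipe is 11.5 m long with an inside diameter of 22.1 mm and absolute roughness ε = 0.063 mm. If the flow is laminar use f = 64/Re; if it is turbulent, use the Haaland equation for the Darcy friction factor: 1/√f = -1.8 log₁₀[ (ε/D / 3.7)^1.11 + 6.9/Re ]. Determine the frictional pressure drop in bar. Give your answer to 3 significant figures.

ΔP ≈ 8.24×10^-4 bar

Q = 0.0333 L/s = 0.0333/1000 = 3.33e-05 m³/s.
Cross-sectional area A = πD²/4 = π(0.0221)²/4 = 0.0003836 m²; mean velocity V = Q/A = 3.33e-05/0.0003836 = 0.08681 m/s.
Reynolds number Re = ρVD/μ = 1020 · 0.08681 · 0.0221 / 0.00126 = 1553.
Re < 2300 → laminar flow, so f = 64/Re = 64/1553 = 0.04121 (the turbulent correlation is not needed).
Darcy-Weisbach: ΔP = f(L/D)(ρV²/2) = 0.04121·(11.5/0.0221)·(1020·0.08681²/2) = 0.04121·520.4·3.843 = 82.41 Pa.
ΔP = 82.41 Pa = 8.24×10^-4 bar.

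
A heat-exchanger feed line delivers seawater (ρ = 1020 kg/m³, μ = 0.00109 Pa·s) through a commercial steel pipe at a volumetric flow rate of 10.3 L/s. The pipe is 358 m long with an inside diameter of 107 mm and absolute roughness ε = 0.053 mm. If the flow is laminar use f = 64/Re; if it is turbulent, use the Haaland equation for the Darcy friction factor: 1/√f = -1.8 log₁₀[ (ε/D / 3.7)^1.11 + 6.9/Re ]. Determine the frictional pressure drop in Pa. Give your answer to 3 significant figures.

Q = 10.3 L/s = 10.3/1000 = 0.0103 m³/s.
Cross-sectional area A = πD²/4 = π(0.107)²/4 = 0.008992 m²; mean velocity V = Q/A = 0.0103/0.008992 = 1.145 m/s.
Reynolds number Re = ρVD/μ = 1020 · 1.145 · 0.107 / 0.00109 = 1.147e+05.
Re > 4000 → turbulent. Relative roughness ε/D = 5.3e-05/0.107 = 0.000495. Haaland: 1/√f = -1.8 log₁₀[(0.000495/3.7)^1.11 + 6.9/1.147e+05] = -1.8 log₁₀[5.02e-05 + 6.02e-05] = 7.123, so f = 0.01971.
Darcy-Weisbach: ΔP = f(L/D)(ρV²/2) = 0.01971·(358/0.107)·(1020·1.145²/2) = 0.01971·3346·669.2 = 4.413e+04 Pa.

ΔP ≈ 44100 Pa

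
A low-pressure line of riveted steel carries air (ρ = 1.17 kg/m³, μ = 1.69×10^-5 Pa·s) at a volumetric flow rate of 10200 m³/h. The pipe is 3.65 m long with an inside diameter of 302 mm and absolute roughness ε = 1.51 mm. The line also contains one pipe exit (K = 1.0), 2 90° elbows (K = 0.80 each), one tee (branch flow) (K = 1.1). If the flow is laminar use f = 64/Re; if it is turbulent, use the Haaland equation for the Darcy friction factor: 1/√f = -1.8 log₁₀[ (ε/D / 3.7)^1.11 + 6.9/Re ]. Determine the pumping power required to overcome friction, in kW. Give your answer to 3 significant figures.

Q = 10200 m³/h = 10200/3600 = 2.833 m³/s.
Cross-sectional area A = πD²/4 = π(0.302)²/4 = 0.07163 m²; mean velocity V = Q/A = 2.833/0.07163 = 39.55 m/s.
Reynolds number Re = ρVD/μ = 1.17 · 39.55 · 0.302 / 1.69e-05 = 8.27e+05.
Re > 4000 → turbulent. Relative roughness ε/D = 0.00151/0.302 = 0.005. Haaland: 1/√f = -1.8 log₁₀[(0.005/3.7)^1.11 + 6.9/8.27e+05] = -1.8 log₁₀[0.000653 + 8.34e-06] = 5.723, so f = 0.03053.
Total minor-loss coefficient ΣK = 1·1 + 2·0.8 + 1·1.1 = 3.7.
ΔP = [f·L/D + ΣK]·(ρV²/2) = [0.03053·3.65/0.302 + 3.7]·(1.17·39.55²/2) = [0.369 + 3.7]·915.3 = 3724 Pa.
Pumping power P = QΔP = 2.833·3724 = 10550 W = 10.6 kW.

P ≈ 10.6 kW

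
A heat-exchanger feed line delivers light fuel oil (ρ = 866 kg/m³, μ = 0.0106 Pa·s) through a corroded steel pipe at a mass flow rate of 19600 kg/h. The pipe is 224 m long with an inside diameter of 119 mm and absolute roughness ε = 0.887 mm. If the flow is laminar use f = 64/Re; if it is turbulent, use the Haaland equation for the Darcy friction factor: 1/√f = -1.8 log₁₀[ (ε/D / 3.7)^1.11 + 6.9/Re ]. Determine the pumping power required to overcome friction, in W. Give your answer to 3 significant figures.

P ≈ 72.3 W

ṁ = 19600 kg/h = 19600/3600 = 5.444 kg/s.
A = πD²/4 = π(0.119)²/4 = 0.01112 m²; mean velocity V = ṁ/(ρA) = 5.444/(866 · 0.01112) = 0.5653 m/s.
Reynolds number Re = ρVD/μ = 866 · 0.5653 · 0.119 / 0.0106 = 5496.
Re > 4000 → turbulent. Relative roughness ε/D = 0.000887/0.119 = 0.00745. Haaland: 1/√f = -1.8 log₁₀[(0.00745/3.7)^1.11 + 6.9/5496] = -1.8 log₁₀[0.00102 + 0.00126] = 4.758, so f = 0.04417.
Darcy-Weisbach: ΔP = f(L/D)(ρV²/2) = 0.04417·(224/0.119)·(866·0.5653²/2) = 0.04417·1882·138.4 = 1.15e+04 Pa.
Q = ṁ/ρ = 5.444/866 = 0.006287 m³/s.
Pumping power P = QΔP = 0.006287·1.15e+04 = 72.32 W = 72.3 W.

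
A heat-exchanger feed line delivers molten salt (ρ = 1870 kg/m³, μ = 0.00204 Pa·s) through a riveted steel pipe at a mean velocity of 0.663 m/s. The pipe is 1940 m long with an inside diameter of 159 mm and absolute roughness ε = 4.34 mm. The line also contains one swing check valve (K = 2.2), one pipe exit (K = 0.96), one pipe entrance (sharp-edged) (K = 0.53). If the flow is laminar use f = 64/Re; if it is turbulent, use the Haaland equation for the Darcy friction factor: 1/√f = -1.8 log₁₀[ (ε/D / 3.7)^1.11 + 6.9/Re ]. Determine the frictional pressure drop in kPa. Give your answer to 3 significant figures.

Reynolds number Re = ρVD/μ = 1870 · 0.663 · 0.159 / 0.00204 = 9.663e+04.
Re > 4000 → turbulent. Relative roughness ε/D = 0.00434/0.159 = 0.0273. Haaland: 1/√f = -1.8 log₁₀[(0.0273/3.7)^1.11 + 6.9/9.663e+04] = -1.8 log₁₀[0.0043 + 7.14e-05] = 4.247, so f = 0.05544.
Total minor-loss coefficient ΣK = 1·2.2 + 1·0.96 + 1·0.53 = 3.69.
ΔP = [f·L/D + ΣK]·(ρV²/2) = [0.05544·1940/0.159 + 3.69]·(1870·0.663²/2) = [676.4 + 3.69]·411 = 2.795e+05 Pa.
ΔP = 2.795e+05 Pa = 280 kPa.

ΔP ≈ 280 kPa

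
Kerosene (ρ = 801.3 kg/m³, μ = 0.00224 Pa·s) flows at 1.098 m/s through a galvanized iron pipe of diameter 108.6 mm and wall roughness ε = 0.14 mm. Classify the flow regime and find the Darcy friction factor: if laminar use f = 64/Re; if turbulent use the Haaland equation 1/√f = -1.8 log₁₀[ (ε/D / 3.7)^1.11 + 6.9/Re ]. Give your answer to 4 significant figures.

f ≈ 0.02501

Re = ρVD/μ = 801.3·1.098·0.1086/0.00224 = 4.266e+04.
Re > 4000 → turbulent. ε/D = 0.00014/0.1086 = 0.00129; Haaland: 1/√f = -1.8 log₁₀[0.000145 + 0.000162] = 6.323, so f = 0.02501.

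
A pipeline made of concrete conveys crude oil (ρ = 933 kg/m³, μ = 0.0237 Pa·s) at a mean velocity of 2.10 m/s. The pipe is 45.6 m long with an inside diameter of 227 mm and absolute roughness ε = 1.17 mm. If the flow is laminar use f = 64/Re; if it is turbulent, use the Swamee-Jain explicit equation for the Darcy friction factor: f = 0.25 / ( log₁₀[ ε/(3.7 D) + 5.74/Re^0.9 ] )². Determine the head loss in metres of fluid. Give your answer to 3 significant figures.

Reynolds number Re = ρVD/μ = 933 · 2.1 · 0.227 / 0.0237 = 1.877e+04.
Re > 4000 → turbulent. Relative roughness ε/D = 0.00117/0.227 = 0.00515. Swamee-Jain: f = 0.25/(log₁₀[0.00515/3.7 + 5.74/1.877e+04^0.9])² = 0.25/(log₁₀[0.00139 + 0.000818])² = 0.25/(-2.655)² = 0.03546.
Darcy-Weisbach: ΔP = f(L/D)(ρV²/2) = 0.03546·(45.6/0.227)·(933·2.1²/2) = 0.03546·200.9·2057 = 1.465e+04 Pa.
Head loss h_f = ΔP/(ρg) = 1.465e+04/(933·9.81) = 1.60 m.

h_f ≈ 1.60 m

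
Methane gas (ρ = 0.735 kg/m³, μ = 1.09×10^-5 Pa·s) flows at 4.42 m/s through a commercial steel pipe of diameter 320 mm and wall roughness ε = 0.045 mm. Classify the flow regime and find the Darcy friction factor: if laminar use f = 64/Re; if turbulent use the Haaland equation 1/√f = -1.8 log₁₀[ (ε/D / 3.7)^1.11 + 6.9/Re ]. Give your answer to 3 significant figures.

f ≈ 0.0186

Re = ρVD/μ = 0.735·4.42·0.32/1.09e-05 = 9.537e+04.
Re > 4000 → turbulent. ε/D = 4.5e-05/0.32 = 0.000141; Haaland: 1/√f = -1.8 log₁₀[1.24e-05 + 7.23e-05] = 7.329, so f = 0.01862.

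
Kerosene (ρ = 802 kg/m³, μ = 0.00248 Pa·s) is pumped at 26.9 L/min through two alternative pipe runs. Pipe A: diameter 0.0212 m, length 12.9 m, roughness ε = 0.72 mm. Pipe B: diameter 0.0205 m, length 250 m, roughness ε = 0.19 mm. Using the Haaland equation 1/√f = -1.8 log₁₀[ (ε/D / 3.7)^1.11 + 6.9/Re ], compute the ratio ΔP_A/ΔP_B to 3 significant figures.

Pipe A: V = Q/A = 0.0004483/0.000353 = 1.27 m/s; Re = 8708; ε/D = 0.034; Haaland → f = 0.06362; ΔP_A = f(L/D)(ρV²/2) = 2.504e+04 Pa.
Pipe B: V = Q/A = 0.0004483/0.0003301 = 1.358 m/s; Re = 9005; ε/D = 0.00927; Haaland → f = 0.04279; ΔP_B = f(L/D)(ρV²/2) = 3.861e+05 Pa.
ΔP_A/ΔP_B = 2.504e+04/3.861e+05 = 0.0649.

ΔP_A/ΔP_B ≈ 0.0649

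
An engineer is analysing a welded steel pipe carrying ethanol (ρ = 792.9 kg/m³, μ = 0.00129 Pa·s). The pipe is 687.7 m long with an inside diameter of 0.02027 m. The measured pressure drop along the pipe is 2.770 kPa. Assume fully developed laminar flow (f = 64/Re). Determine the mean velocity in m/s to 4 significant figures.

V ≈ 0.04009 m/s

For laminar flow, f = 64/Re with Re = ρVD/μ, so Darcy-Weisbach reduces to ΔP = 32μLV/D². Solving for V: V = ΔP·D²/(32μL) = 2770·(0.02027)²/(32·0.00129·687.7) = 0.04009 m/s.
Check: Re = ρVD/μ = 792.9·0.04009·0.02027/0.00129 = 499.5 < 2300, so the laminar assumption holds.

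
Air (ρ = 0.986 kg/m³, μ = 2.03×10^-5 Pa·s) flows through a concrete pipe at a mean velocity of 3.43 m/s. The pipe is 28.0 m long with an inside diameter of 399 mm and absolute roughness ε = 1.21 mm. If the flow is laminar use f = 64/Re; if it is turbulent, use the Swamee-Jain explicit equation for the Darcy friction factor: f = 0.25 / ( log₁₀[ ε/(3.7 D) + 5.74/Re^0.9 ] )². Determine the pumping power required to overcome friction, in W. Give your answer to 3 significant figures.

P ≈ 4.96 W

Reynolds number Re = ρVD/μ = 0.986 · 3.43 · 0.399 / 2.03e-05 = 6.647e+04.
Re > 4000 → turbulent. Relative roughness ε/D = 0.00121/0.399 = 0.00303. Swamee-Jain: f = 0.25/(log₁₀[0.00303/3.7 + 5.74/6.647e+04^0.9])² = 0.25/(log₁₀[0.00082 + 0.000262])² = 0.25/(-2.966)² = 0.02842.
Darcy-Weisbach: ΔP = f(L/D)(ρV²/2) = 0.02842·(28/0.399)·(0.986·3.43²/2) = 0.02842·70.18·5.8 = 11.57 Pa.
Q = V·A = 3.43·0.125 = 0.4289 m³/s.
Pumping power P = QΔP = 0.4289·11.57 = 4.961 W = 4.96 W.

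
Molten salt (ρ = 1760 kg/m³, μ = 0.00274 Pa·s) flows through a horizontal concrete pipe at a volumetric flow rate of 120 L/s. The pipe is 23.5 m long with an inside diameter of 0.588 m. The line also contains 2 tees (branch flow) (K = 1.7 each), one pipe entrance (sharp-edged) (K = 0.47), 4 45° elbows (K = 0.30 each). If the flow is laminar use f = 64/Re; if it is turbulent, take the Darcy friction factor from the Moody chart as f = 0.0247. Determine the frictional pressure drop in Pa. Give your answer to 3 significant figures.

Q = 120 L/s = 120/1000 = 0.12 m³/s.
Cross-sectional area A = πD²/4 = π(0.588)²/4 = 0.2715 m²; mean velocity V = Q/A = 0.12/0.2715 = 0.4419 m/s.
Reynolds number Re = ρVD/μ = 1760 · 0.4419 · 0.588 / 0.00274 = 1.669e+05.
Re > 4000 → turbulent; use the Moody-chart value f = 0.0247.
Total minor-loss coefficient ΣK = 2·1.7 + 1·0.47 + 4·0.3 = 5.07.
ΔP = [f·L/D + ΣK]·(ρV²/2) = [0.0247·23.5/0.588 + 5.07]·(1760·0.4419²/2) = [0.9872 + 5.07]·171.9 = 1041 Pa.

ΔP ≈ 1040 Pa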